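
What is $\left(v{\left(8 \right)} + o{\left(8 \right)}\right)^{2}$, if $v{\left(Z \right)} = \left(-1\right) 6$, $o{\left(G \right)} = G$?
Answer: $4$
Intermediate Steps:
$v{\left(Z \right)} = -6$
$\left(v{\left(8 \right)} + o{\left(8 \right)}\right)^{2} = \left(-6 + 8\right)^{2} = 2^{2} = 4$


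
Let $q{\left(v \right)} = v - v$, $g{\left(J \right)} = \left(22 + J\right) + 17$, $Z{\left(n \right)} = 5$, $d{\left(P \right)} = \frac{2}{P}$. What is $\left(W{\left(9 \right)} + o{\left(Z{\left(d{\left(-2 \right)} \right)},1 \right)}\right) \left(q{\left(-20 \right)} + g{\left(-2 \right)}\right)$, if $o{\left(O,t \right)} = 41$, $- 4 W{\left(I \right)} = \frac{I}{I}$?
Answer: $\frac{6031}{4} \approx 1507.8$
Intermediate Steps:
$g{\left(J \right)} = 39 + J$
$W{\left(I \right)} = - \frac{1}{4}$ ($W{\left(I \right)} = - \frac{I \frac{1}{I}}{4} = \left(- \frac{1}{4}\right) 1 = - \frac{1}{4}$)
$q{\left(v \right)} = 0$
$\left(W{\left(9 \right)} + o{\left(Z{\left(d{\left(-2 \right)} \right)},1 \right)}\right) \left(q{\left(-20 \right)} + g{\left(-2 \right)}\right) = \left(- \frac{1}{4} + 41\right) \left(0 + \left(39 - 2\right)\right) = \frac{163 \left(0 + 37\right)}{4} = \frac{163}{4} \cdot 37 = \frac{6031}{4}$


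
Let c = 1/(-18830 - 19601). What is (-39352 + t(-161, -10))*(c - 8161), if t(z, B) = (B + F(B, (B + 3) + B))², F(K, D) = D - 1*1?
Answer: 12096289798656/38431 ≈ 3.1475e+8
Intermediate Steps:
F(K, D) = -1 + D (F(K, D) = D - 1 = -1 + D)
t(z, B) = (2 + 3*B)² (t(z, B) = (B + (-1 + ((B + 3) + B)))² = (B + (-1 + ((3 + B) + B)))² = (B + (-1 + (3 + 2*B)))² = (B + (2 + 2*B))² = (2 + 3*B)²)
c = -1/38431 (c = 1/(-38431) = -1/38431 ≈ -2.6021e-5)
(-39352 + t(-161, -10))*(c - 8161) = (-39352 + (2 + 3*(-10))²)*(-1/38431 - 8161) = (-39352 + (2 - 30)²)*(-313635392/38431) = (-39352 + (-28)²)*(-313635392/38431) = (-39352 + 784)*(-313635392/38431) = -38568*(-313635392/38431) = 12096289798656/38431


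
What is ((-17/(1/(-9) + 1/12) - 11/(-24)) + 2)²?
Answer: 217474009/576 ≈ 3.7756e+5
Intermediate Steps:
((-17/(1/(-9) + 1/12) - 11/(-24)) + 2)² = ((-17/(1*(-⅑) + 1*(1/12)) - 11*(-1/24)) + 2)² = ((-17/(-⅑ + 1/12) + 11/24) + 2)² = ((-17/(-1/36) + 11/24) + 2)² = ((-17*(-36) + 11/24) + 2)² = ((612 + 11/24) + 2)² = (14699/24 + 2)² = (14747/24)² = 217474009/576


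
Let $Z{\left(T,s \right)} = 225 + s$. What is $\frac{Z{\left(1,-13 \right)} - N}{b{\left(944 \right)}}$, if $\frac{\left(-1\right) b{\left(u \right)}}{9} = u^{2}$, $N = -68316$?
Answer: $- \frac{4283}{501264} \approx -0.0085444$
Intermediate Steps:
$b{\left(u \right)} = - 9 u^{2}$
$\frac{Z{\left(1,-13 \right)} - N}{b{\left(944 \right)}} = \frac{\left(225 - 13\right) - -68316}{\left(-9\right) 944^{2}} = \frac{212 + 68316}{\left(-9\right) 891136} = \frac{68528}{-8020224} = 68528 \left(- \frac{1}{8020224}\right) = - \frac{4283}{501264}$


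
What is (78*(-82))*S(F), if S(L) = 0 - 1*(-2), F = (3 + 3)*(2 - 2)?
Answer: -12792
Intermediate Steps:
F = 0 (F = 6*0 = 0)
S(L) = 2 (S(L) = 0 + 2 = 2)
(78*(-82))*S(F) = (78*(-82))*2 = -6396*2 = -12792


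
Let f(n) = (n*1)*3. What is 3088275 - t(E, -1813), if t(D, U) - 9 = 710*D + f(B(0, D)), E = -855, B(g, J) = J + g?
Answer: 3697881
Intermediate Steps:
f(n) = 3*n (f(n) = n*3 = 3*n)
t(D, U) = 9 + 713*D (t(D, U) = 9 + (710*D + 3*(D + 0)) = 9 + (710*D + 3*D) = 9 + 713*D)
3088275 - t(E, -1813) = 3088275 - (9 + 713*(-855)) = 3088275 - (9 - 609615) = 3088275 - 1*(-609606) = 3088275 + 609606 = 3697881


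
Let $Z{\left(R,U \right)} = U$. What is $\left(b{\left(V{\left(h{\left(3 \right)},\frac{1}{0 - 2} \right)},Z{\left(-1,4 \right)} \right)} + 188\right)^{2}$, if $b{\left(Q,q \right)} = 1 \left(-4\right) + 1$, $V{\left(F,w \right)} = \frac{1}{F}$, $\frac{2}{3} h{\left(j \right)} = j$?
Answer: $34225$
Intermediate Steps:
$h{\left(j \right)} = \frac{3 j}{2}$
$b{\left(Q,q \right)} = -3$ ($b{\left(Q,q \right)} = -4 + 1 = -3$)
$\left(b{\left(V{\left(h{\left(3 \right)},\frac{1}{0 - 2} \right)},Z{\left(-1,4 \right)} \right)} + 188\right)^{2} = \left(-3 + 188\right)^{2} = 185^{2} = 34225$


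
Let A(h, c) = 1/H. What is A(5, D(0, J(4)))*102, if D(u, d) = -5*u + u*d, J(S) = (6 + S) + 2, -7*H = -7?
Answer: 102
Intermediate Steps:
H = 1 (H = -⅐*(-7) = 1)
J(S) = 8 + S
D(u, d) = -5*u + d*u
A(h, c) = 1 (A(h, c) = 1/1 = 1)
A(5, D(0, J(4)))*102 = 1*102 = 102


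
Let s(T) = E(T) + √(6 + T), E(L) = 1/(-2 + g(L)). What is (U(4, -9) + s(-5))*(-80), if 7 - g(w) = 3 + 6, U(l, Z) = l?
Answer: -380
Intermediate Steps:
g(w) = -2 (g(w) = 7 - (3 + 6) = 7 - 1*9 = 7 - 9 = -2)
E(L) = -¼ (E(L) = 1/(-2 - 2) = 1/(-4) = -¼)
s(T) = -¼ + √(6 + T)
(U(4, -9) + s(-5))*(-80) = (4 + (-¼ + √(6 - 5)))*(-80) = (4 + (-¼ + √1))*(-80) = (4 + (-¼ + 1))*(-80) = (4 + ¾)*(-80) = (19/4)*(-80) = -380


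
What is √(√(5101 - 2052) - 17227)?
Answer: √(-17227 + √3049) ≈ 131.04*I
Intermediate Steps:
√(√(5101 - 2052) - 17227) = √(√3049 - 17227) = √(-17227 + √3049)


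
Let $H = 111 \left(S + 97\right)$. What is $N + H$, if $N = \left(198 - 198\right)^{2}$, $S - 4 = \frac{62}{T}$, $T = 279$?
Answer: $\frac{33707}{3} \approx 11236.0$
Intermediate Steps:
$S = \frac{38}{9}$ ($S = 4 + \frac{62}{279} = 4 + 62 \cdot \frac{1}{279} = 4 + \frac{2}{9} = \frac{38}{9} \approx 4.2222$)
$H = \frac{33707}{3}$ ($H = 111 \left(\frac{38}{9} + 97\right) = 111 \cdot \frac{911}{9} = \frac{33707}{3} \approx 11236.0$)
$N = 0$ ($N = 0^{2} = 0$)
$N + H = 0 + \frac{33707}{3} = \frac{33707}{3}$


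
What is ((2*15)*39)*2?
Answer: 2340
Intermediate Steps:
((2*15)*39)*2 = (30*39)*2 = 1170*2 = 2340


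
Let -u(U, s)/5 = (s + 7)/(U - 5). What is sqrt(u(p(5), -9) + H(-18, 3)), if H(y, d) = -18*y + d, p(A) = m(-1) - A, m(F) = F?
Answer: sqrt(39457)/11 ≈ 18.058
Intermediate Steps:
p(A) = -1 - A
u(U, s) = -5*(7 + s)/(-5 + U) (u(U, s) = -5*(s + 7)/(U - 5) = -5*(7 + s)/(-5 + U))
H(y, d) = d - 18*y
sqrt(u(p(5), -9) + H(-18, 3)) = sqrt(5*(-7 - 1*(-9))/(-5 + (-1 - 1*5)) + (3 - 18*(-18))) = sqrt(5*(-7 + 9)/(-5 + (-1 - 5)) + (3 + 324)) = sqrt(5*2/(-5 - 6) + 327) = sqrt(5*2/(-11) + 327) = sqrt(5*(-1/11)*2 + 327) = sqrt(-10/11 + 327) = sqrt(3587/11) = sqrt(39457)/11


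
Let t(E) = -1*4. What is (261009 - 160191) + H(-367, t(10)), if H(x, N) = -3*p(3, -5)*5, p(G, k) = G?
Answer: 100773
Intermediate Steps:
t(E) = -4
H(x, N) = -45 (H(x, N) = -3*3*5 = -9*5 = -45)
(261009 - 160191) + H(-367, t(10)) = (261009 - 160191) - 45 = 100818 - 45 = 100773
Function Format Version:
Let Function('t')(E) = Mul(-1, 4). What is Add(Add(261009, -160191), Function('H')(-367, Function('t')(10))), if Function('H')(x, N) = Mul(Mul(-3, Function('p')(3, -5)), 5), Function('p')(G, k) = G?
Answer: 100773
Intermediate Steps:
Function('t')(E) = -4
Function('H')(x, N) = -45 (Function('H')(x, N) = Mul(Mul(-3, 3), 5) = Mul(-9, 5) = -45)
Add(Add(261009, -160191), Function('H')(-367, Function('t')(10))) = Add(Add(261009, -160191), -45) = Add(100818, -45) = 100773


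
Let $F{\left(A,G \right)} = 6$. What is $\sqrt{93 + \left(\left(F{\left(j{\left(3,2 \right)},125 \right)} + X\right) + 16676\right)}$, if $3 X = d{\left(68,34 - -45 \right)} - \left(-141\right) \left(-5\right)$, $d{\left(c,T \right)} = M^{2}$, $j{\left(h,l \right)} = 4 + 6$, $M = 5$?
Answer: $\frac{\sqrt{148935}}{3} \approx 128.64$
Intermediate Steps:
$j{\left(h,l \right)} = 10$
$d{\left(c,T \right)} = 25$ ($d{\left(c,T \right)} = 5^{2} = 25$)
$X = - \frac{680}{3}$ ($X = \frac{25 - \left(-141\right) \left(-5\right)}{3} = \frac{25 - 705}{3} = \frac{1}{3} \left(-680\right) = - \frac{680}{3} \approx -226.67$)
$\sqrt{93 + \left(\left(F{\left(j{\left(3,2 \right)},125 \right)} + X\right) + 16676\right)} = \sqrt{93 + \left(\left(6 - \frac{680}{3}\right) + 16676\right)} = \sqrt{93 + \left(- \frac{662}{3} + 16676\right)} = \sqrt{93 + \frac{49366}{3}} = \sqrt{\frac{49645}{3}} = \frac{\sqrt{148935}}{3}$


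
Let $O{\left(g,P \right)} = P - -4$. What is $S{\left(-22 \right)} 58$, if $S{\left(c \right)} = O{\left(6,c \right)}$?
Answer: $-1044$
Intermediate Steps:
$O{\left(g,P \right)} = 4 + P$ ($O{\left(g,P \right)} = P + 4 = 4 + P$)
$S{\left(c \right)} = 4 + c$
$S{\left(-22 \right)} 58 = \left(4 - 22\right) 58 = \left(-18\right) 58 = -1044$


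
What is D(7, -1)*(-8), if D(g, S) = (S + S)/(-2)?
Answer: -8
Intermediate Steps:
D(g, S) = -S (D(g, S) = (2*S)*(-½) = -S)
D(7, -1)*(-8) = -1*(-1)*(-8) = 1*(-8) = -8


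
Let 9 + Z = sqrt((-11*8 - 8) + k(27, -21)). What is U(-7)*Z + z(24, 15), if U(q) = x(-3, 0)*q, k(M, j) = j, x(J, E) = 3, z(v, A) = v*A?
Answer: 549 - 63*I*sqrt(13) ≈ 549.0 - 227.15*I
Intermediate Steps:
z(v, A) = A*v
U(q) = 3*q
Z = -9 + 3*I*sqrt(13) (Z = -9 + sqrt((-11*8 - 8) - 21) = -9 + sqrt((-88 - 8) - 21) = -9 + sqrt(-96 - 21) = -9 + sqrt(-117) = -9 + 3*I*sqrt(13) ≈ -9.0 + 10.817*I)
U(-7)*Z + z(24, 15) = (3*(-7))*(-9 + 3*I*sqrt(13)) + 15*24 = -21*(-9 + 3*I*sqrt(13)) + 360 = (189 - 63*I*sqrt(13)) + 360 = 549 - 63*I*sqrt(13)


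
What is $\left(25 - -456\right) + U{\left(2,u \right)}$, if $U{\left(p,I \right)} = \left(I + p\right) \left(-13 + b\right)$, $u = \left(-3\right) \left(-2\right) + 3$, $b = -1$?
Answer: $327$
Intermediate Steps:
$u = 9$ ($u = 6 + 3 = 9$)
$U{\left(p,I \right)} = - 14 I - 14 p$ ($U{\left(p,I \right)} = \left(I + p\right) \left(-13 - 1\right) = \left(I + p\right) \left(-14\right) = - 14 I - 14 p$)
$\left(25 - -456\right) + U{\left(2,u \right)} = \left(25 - -456\right) - 154 = \left(25 + 456\right) - 154 = 481 - 154 = 327$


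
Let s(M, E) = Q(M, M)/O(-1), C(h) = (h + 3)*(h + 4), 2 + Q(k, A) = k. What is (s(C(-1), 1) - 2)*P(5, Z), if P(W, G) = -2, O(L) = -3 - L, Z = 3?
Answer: 8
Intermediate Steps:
Q(k, A) = -2 + k
C(h) = (3 + h)*(4 + h)
s(M, E) = 1 - M/2 (s(M, E) = (-2 + M)/(-3 - 1*(-1)) = (-2 + M)/(-3 + 1) = (-2 + M)/(-2) = (-2 + M)*(-½) = 1 - M/2)
(s(C(-1), 1) - 2)*P(5, Z) = ((1 - (12 + (-1)² + 7*(-1))/2) - 2)*(-2) = ((1 - (12 + 1 - 7)/2) - 2)*(-2) = ((1 - ½*6) - 2)*(-2) = ((1 - 3) - 2)*(-2) = (-2 - 2)*(-2) = -4*(-2) = 8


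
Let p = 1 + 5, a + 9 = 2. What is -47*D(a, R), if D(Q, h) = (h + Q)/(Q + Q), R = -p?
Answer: -611/14 ≈ -43.643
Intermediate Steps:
a = -7 (a = -9 + 2 = -7)
p = 6
R = -6 (R = -1*6 = -6)
D(Q, h) = (Q + h)/(2*Q) (D(Q, h) = (Q + h)/((2*Q)) = (Q + h)*(1/(2*Q)) = (Q + h)/(2*Q))
-47*D(a, R) = -47*(-7 - 6)/(2*(-7)) = -47*(-1)*(-13)/(2*7) = -47*13/14 = -611/14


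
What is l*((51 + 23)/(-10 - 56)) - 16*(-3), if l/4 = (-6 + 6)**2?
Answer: 48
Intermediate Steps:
l = 0 (l = 4*(-6 + 6)**2 = 4*0**2 = 4*0 = 0)
l*((51 + 23)/(-10 - 56)) - 16*(-3) = 0*((51 + 23)/(-10 - 56)) - 16*(-3) = 0*(74/(-66)) + 48 = 0*(74*(-1/66)) + 48 = 0*(-37/33) + 48 = 0 + 48 = 48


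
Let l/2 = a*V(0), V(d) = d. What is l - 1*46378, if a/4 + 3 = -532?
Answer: -46378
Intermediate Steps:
a = -2140 (a = -12 + 4*(-532) = -12 - 2128 = -2140)
l = 0 (l = 2*(-2140*0) = 2*0 = 0)
l - 1*46378 = 0 - 1*46378 = 0 - 46378 = -46378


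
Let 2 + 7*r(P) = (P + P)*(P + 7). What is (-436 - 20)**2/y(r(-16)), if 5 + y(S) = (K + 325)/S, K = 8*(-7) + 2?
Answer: 59469696/467 ≈ 1.2734e+5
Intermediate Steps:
K = -54 (K = -56 + 2 = -54)
r(P) = -2/7 + 2*P*(7 + P)/7 (r(P) = -2/7 + ((P + P)*(P + 7))/7 = -2/7 + ((2*P)*(7 + P))/7 = -2/7 + (2*P*(7 + P))/7 = -2/7 + 2*P*(7 + P)/7)
y(S) = -5 + 271/S (y(S) = -5 + (-54 + 325)/S = -5 + 271/S)
(-436 - 20)**2/y(r(-16)) = (-436 - 20)**2/(-5 + 271/(-2/7 + 2*(-16) + (2/7)*(-16)**2)) = (-456)**2/(-5 + 271/(-2/7 - 32 + (2/7)*256)) = 207936/(-5 + 271/(-2/7 - 32 + 512/7)) = 207936/(-5 + 271/(286/7)) = 207936/(-5 + 271*(7/286)) = 207936/(-5 + 1897/286) = 207936/(467/286) = 207936*(286/467) = 59469696/467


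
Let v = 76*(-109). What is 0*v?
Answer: 0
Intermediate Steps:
v = -8284
0*v = 0*(-8284) = 0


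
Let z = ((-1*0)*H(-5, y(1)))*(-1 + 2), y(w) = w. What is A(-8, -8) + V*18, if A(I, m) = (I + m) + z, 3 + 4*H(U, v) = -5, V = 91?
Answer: 1622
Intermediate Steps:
H(U, v) = -2 (H(U, v) = -¾ + (¼)*(-5) = -¾ - 5/4 = -2)
z = 0 (z = (-1*0*(-2))*(-1 + 2) = (0*(-2))*1 = 0*1 = 0)
A(I, m) = I + m (A(I, m) = (I + m) + 0 = I + m)
A(-8, -8) + V*18 = (-8 - 8) + 91*18 = -16 + 1638 = 1622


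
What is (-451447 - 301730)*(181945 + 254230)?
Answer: -328516977975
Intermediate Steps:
(-451447 - 301730)*(181945 + 254230) = -753177*436175 = -328516977975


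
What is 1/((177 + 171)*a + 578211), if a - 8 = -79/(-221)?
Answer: 221/128427387 ≈ 1.7208e-6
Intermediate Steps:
a = 1847/221 (a = 8 - 79/(-221) = 8 - 79*(-1/221) = 8 + 79/221 = 1847/221 ≈ 8.3575)
1/((177 + 171)*a + 578211) = 1/((177 + 171)*(1847/221) + 578211) = 1/(348*(1847/221) + 578211) = 1/(642756/221 + 578211) = 1/(128427387/221) = 221/128427387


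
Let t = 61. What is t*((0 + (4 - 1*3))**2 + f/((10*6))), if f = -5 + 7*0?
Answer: 671/12 ≈ 55.917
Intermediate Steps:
f = -5 (f = -5 + 0 = -5)
t*((0 + (4 - 1*3))**2 + f/((10*6))) = 61*((0 + (4 - 1*3))**2 - 5/(10*6)) = 61*((0 + (4 - 3))**2 - 5/60) = 61*((0 + 1)**2 - 5*1/60) = 61*(1**2 - 1/12) = 61*(1 - 1/12) = 61*(11/12) = 671/12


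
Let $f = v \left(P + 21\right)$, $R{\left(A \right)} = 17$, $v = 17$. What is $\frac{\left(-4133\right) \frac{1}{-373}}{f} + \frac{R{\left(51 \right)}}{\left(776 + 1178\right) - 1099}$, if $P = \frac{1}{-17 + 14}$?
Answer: $\frac{17284559}{336136410} \approx 0.051421$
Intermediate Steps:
$P = - \frac{1}{3}$ ($P = \frac{1}{-3} = - \frac{1}{3} \approx -0.33333$)
$f = \frac{1054}{3}$ ($f = 17 \left(- \frac{1}{3} + 21\right) = 17 \cdot \frac{62}{3} = \frac{1054}{3} \approx 351.33$)
$\frac{\left(-4133\right) \frac{1}{-373}}{f} + \frac{R{\left(51 \right)}}{\left(776 + 1178\right) - 1099} = \frac{\left(-4133\right) \frac{1}{-373}}{\frac{1054}{3}} + \frac{17}{\left(776 + 1178\right) - 1099} = \left(-4133\right) \left(- \frac{1}{373}\right) \frac{3}{1054} + \frac{17}{1954 - 1099} = \frac{4133}{373} \cdot \frac{3}{1054} + \frac{17}{855} = \frac{12399}{393142} + 17 \cdot \frac{1}{855} = \frac{12399}{393142} + \frac{17}{855} = \frac{17284559}{336136410}$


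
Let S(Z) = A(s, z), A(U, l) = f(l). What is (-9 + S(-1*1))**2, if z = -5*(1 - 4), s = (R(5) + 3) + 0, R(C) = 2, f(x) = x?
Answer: 36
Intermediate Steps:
s = 5 (s = (2 + 3) + 0 = 5 + 0 = 5)
z = 15 (z = -5*(-3) = 15)
A(U, l) = l
S(Z) = 15
(-9 + S(-1*1))**2 = (-9 + 15)**2 = 6**2 = 36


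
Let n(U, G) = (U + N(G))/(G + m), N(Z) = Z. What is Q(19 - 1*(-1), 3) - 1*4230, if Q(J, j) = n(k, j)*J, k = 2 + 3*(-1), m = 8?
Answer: -46490/11 ≈ -4226.4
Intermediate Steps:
k = -1 (k = 2 - 3 = -1)
n(U, G) = (G + U)/(8 + G) (n(U, G) = (U + G)/(G + 8) = (G + U)/(8 + G))
Q(J, j) = J*(-1 + j)/(8 + j) (Q(J, j) = ((j - 1)/(8 + j))*J = ((-1 + j)/(8 + j))*J = J*(-1 + j)/(8 + j))
Q(19 - 1*(-1), 3) - 1*4230 = (19 - 1*(-1))*(-1 + 3)/(8 + 3) - 1*4230 = (19 + 1)*2/11 - 4230 = 20*(1/11)*2 - 4230 = 40/11 - 4230 = -46490/11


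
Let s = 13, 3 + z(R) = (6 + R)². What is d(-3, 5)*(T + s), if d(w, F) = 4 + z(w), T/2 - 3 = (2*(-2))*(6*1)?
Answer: -290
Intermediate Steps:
z(R) = -3 + (6 + R)²
T = -42 (T = 6 + 2*((2*(-2))*(6*1)) = 6 + 2*(-4*6) = 6 + 2*(-24) = 6 - 48 = -42)
d(w, F) = 1 + (6 + w)² (d(w, F) = 4 + (-3 + (6 + w)²) = 1 + (6 + w)²)
d(-3, 5)*(T + s) = (1 + (6 - 3)²)*(-42 + 13) = (1 + 3²)*(-29) = (1 + 9)*(-29) = 10*(-29) = -290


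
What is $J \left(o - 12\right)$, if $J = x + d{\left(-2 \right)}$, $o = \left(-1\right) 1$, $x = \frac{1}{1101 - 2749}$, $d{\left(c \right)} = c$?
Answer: $\frac{42861}{1648} \approx 26.008$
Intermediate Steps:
$x = - \frac{1}{1648}$ ($x = \frac{1}{-1648} = - \frac{1}{1648} \approx -0.0006068$)
$o = -1$
$J = - \frac{3297}{1648}$ ($J = - \frac{1}{1648} - 2 = - \frac{3297}{1648} \approx -2.0006$)
$J \left(o - 12\right) = - \frac{3297 \left(-1 - 12\right)}{1648} = \left(- \frac{3297}{1648}\right) \left(-13\right) = \frac{42861}{1648}$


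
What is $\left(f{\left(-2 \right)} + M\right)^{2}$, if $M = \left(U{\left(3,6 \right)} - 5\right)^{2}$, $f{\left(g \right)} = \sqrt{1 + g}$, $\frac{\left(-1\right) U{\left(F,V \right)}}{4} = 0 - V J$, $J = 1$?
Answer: $\left(361 + i\right)^{2} \approx 1.3032 \cdot 10^{5} + 722.0 i$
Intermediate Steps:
$U{\left(F,V \right)} = 4 V$ ($U{\left(F,V \right)} = - 4 \left(0 - V 1\right) = - 4 \left(0 - V\right) = - 4 \left(- V\right) = 4 V$)
$M = 361$ ($M = \left(4 \cdot 6 - 5\right)^{2} = \left(24 - 5\right)^{2} = 19^{2} = 361$)
$\left(f{\left(-2 \right)} + M\right)^{2} = \left(\sqrt{1 - 2} + 361\right)^{2} = \left(\sqrt{-1} + 361\right)^{2} = \left(i + 361\right)^{2} = \left(361 + i\right)^{2}$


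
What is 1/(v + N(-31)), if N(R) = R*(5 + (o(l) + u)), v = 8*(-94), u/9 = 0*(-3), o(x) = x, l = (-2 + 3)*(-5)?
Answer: -1/752 ≈ -0.0013298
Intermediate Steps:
l = -5 (l = 1*(-5) = -5)
u = 0 (u = 9*(0*(-3)) = 9*0 = 0)
v = -752
N(R) = 0 (N(R) = R*(5 + (-5 + 0)) = R*(5 - 5) = R*0 = 0)
1/(v + N(-31)) = 1/(-752 + 0) = 1/(-752) = -1/752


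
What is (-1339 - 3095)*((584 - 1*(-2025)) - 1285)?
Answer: -5870616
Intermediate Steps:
(-1339 - 3095)*((584 - 1*(-2025)) - 1285) = -4434*((584 + 2025) - 1285) = -4434*(2609 - 1285) = -4434*1324 = -5870616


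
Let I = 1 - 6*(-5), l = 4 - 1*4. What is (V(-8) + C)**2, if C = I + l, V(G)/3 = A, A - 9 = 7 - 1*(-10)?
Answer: 11881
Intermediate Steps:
A = 26 (A = 9 + (7 - 1*(-10)) = 9 + (7 + 10) = 9 + 17 = 26)
V(G) = 78 (V(G) = 3*26 = 78)
l = 0 (l = 4 - 4 = 0)
I = 31 (I = 1 + 30 = 31)
C = 31 (C = 31 + 0 = 31)
(V(-8) + C)**2 = (78 + 31)**2 = 109**2 = 11881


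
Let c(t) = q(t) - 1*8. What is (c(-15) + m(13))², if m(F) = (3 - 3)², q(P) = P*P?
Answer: 47089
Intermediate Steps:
q(P) = P²
m(F) = 0 (m(F) = 0² = 0)
c(t) = -8 + t² (c(t) = t² - 1*8 = t² - 8 = -8 + t²)
(c(-15) + m(13))² = ((-8 + (-15)²) + 0)² = ((-8 + 225) + 0)² = (217 + 0)² = 217² = 47089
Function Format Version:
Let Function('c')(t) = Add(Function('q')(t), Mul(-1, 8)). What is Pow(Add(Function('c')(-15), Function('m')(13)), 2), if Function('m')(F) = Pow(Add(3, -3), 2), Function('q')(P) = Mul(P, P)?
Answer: 47089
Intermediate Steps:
Function('q')(P) = Pow(P, 2)
Function('m')(F) = 0 (Function('m')(F) = Pow(0, 2) = 0)
Function('c')(t) = Add(-8, Pow(t, 2)) (Function('c')(t) = Add(Pow(t, 2), Mul(-1, 8)) = Add(Pow(t, 2), -8) = Add(-8, Pow(t, 2)))
Pow(Add(Function('c')(-15), Function('m')(13)), 2) = Pow(Add(Add(-8, Pow(-15, 2)), 0), 2) = Pow(Add(Add(-8, 225), 0), 2) = Pow(Add(217, 0), 2) = Pow(217, 2) = 47089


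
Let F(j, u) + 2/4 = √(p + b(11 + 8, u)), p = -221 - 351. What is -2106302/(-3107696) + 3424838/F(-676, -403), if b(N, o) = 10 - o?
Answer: (-10643354300097*I + 2106302*√159)/(1553848*(I + 2*√159)) ≈ -10752.0 - 2.7118e+5*I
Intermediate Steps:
p = -572
F(j, u) = -½ + √(-562 - u) (F(j, u) = -½ + √(-572 + (10 - u)) = -½ + √(-562 - u))
-2106302/(-3107696) + 3424838/F(-676, -403) = -2106302/(-3107696) + 3424838/(-½ + √(-562 - 1*(-403))) = -2106302*(-1/3107696) + 3424838/(-½ + √(-562 + 403)) = 1053151/1553848 + 3424838/(-½ + √(-159)) = 1053151/1553848 + 3424838/(-½ + I*√159)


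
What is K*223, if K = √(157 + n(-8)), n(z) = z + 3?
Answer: 446*√38 ≈ 2749.3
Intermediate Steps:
n(z) = 3 + z
K = 2*√38 (K = √(157 + (3 - 8)) = √(157 - 5) = √152 = 2*√38 ≈ 12.329)
K*223 = (2*√38)*223 = 446*√38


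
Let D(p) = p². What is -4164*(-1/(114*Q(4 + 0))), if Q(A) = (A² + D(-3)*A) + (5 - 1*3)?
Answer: 347/513 ≈ 0.67641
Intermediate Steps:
Q(A) = 2 + A² + 9*A (Q(A) = (A² + (-3)²*A) + (5 - 1*3) = (A² + 9*A) + (5 - 3) = (A² + 9*A) + 2 = 2 + A² + 9*A)
-4164*(-1/(114*Q(4 + 0))) = -4164*(-1/(114*(2 + (4 + 0)² + 9*(4 + 0)))) = -4164*(-1/(114*(2 + 4² + 9*4))) = -4164*(-1/(114*(2 + 16 + 36))) = -4164/(-19*54*6) = -4164/((-1026*6)) = -4164/(-6156) = -4164*(-1/6156) = 347/513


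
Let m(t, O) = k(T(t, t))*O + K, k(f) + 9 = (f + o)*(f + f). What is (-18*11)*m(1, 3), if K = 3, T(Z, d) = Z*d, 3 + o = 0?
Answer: 7128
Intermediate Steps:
o = -3 (o = -3 + 0 = -3)
k(f) = -9 + 2*f*(-3 + f) (k(f) = -9 + (f - 3)*(f + f) = -9 + (-3 + f)*(2*f) = -9 + 2*f*(-3 + f))
m(t, O) = 3 + O*(-9 - 6*t**2 + 2*t**4) (m(t, O) = (-9 - 6*t*t + 2*(t*t)**2)*O + 3 = (-9 - 6*t**2 + 2*(t**2)**2)*O + 3 = (-9 - 6*t**2 + 2*t**4)*O + 3 = O*(-9 - 6*t**2 + 2*t**4) + 3 = 3 + O*(-9 - 6*t**2 + 2*t**4))
(-18*11)*m(1, 3) = (-18*11)*(3 + 3*(-9 - 6*1**2 + 2*1**4)) = -198*(3 + 3*(-9 - 6*1 + 2*1)) = -198*(3 + 3*(-9 - 6 + 2)) = -198*(3 + 3*(-13)) = -198*(3 - 39) = -198*(-36) = 7128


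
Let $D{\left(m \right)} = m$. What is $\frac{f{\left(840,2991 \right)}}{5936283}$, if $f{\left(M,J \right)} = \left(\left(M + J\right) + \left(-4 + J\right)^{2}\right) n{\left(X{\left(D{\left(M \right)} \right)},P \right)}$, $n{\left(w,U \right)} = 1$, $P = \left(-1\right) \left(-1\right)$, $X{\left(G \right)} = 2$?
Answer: $\frac{8926000}{5936283} \approx 1.5036$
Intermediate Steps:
$P = 1$
$f{\left(M,J \right)} = J + M + \left(-4 + J\right)^{2}$ ($f{\left(M,J \right)} = \left(\left(M + J\right) + \left(-4 + J\right)^{2}\right) 1 = \left(\left(J + M\right) + \left(-4 + J\right)^{2}\right) 1 = \left(J + M + \left(-4 + J\right)^{2}\right) 1 = J + M + \left(-4 + J\right)^{2}$)
$\frac{f{\left(840,2991 \right)}}{5936283} = \frac{2991 + 840 + \left(-4 + 2991\right)^{2}}{5936283} = \left(2991 + 840 + 2987^{2}\right) \frac{1}{5936283} = \left(2991 + 840 + 8922169\right) \frac{1}{5936283} = 8926000 \cdot \frac{1}{5936283} = \frac{8926000}{5936283}$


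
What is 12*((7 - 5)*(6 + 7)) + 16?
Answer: 328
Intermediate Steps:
12*((7 - 5)*(6 + 7)) + 16 = 12*(2*13) + 16 = 12*26 + 16 = 312 + 16 = 328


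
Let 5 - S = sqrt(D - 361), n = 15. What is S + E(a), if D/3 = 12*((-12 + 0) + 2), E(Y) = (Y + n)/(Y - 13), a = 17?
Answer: 13 - I*sqrt(721) ≈ 13.0 - 26.851*I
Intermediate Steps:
E(Y) = (15 + Y)/(-13 + Y) (E(Y) = (Y + 15)/(Y - 13) = (15 + Y)/(-13 + Y))
D = -360 (D = 3*(12*((-12 + 0) + 2)) = 3*(12*(-12 + 2)) = 3*(12*(-10)) = 3*(-120) = -360)
S = 5 - I*sqrt(721) (S = 5 - sqrt(-360 - 361) = 5 - sqrt(-721) = 5 - I*sqrt(721) ≈ 5.0 - 26.851*I)
S + E(a) = (5 - I*sqrt(721)) + (15 + 17)/(-13 + 17) = (5 - I*sqrt(721)) + 32/4 = (5 - I*sqrt(721)) + (1/4)*32 = (5 - I*sqrt(721)) + 8 = 13 - I*sqrt(721)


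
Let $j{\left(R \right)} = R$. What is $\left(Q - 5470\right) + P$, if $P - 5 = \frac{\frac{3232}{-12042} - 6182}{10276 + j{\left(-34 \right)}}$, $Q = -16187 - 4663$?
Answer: $- \frac{811403243134}{30833541} \approx -26316.0$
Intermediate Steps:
$Q = -20850$
$P = \frac{135555986}{30833541}$ ($P = 5 + \frac{\frac{3232}{-12042} - 6182}{10276 - 34} = 5 + \frac{3232 \left(- \frac{1}{12042}\right) - 6182}{10242} = 5 + \left(- \frac{1616}{6021} - 6182\right) \frac{1}{10242} = 5 - \frac{18611719}{30833541} = \frac{135555986}{30833541} \approx 4.3964$)
$\left(Q - 5470\right) + P = \left(-20850 - 5470\right) + \frac{135555986}{30833541} = -26320 + \frac{135555986}{30833541} = - \frac{811403243134}{30833541}$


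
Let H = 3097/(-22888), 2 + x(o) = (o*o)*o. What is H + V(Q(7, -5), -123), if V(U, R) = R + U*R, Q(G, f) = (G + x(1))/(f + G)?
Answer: -11263993/22888 ≈ -492.14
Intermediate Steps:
x(o) = -2 + o³ (x(o) = -2 + (o*o)*o = -2 + o²*o = -2 + o³)
Q(G, f) = (-1 + G)/(G + f) (Q(G, f) = (G + (-2 + 1³))/(f + G) = (G + (-2 + 1))/(G + f) = (G - 1)/(G + f) = (-1 + G)/(G + f))
V(U, R) = R + R*U
H = -3097/22888 (H = 3097*(-1/22888) = -3097/22888 ≈ -0.13531)
H + V(Q(7, -5), -123) = -3097/22888 - 123*(1 + (-1 + 7)/(7 - 5)) = -3097/22888 - 123*(1 + 6/2) = -3097/22888 - 123*(1 + (½)*6) = -3097/22888 - 123*(1 + 3) = -3097/22888 - 123*4 = -3097/22888 - 492 = -11263993/22888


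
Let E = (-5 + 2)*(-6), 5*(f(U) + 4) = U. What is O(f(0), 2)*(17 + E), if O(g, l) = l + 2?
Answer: 140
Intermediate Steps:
f(U) = -4 + U/5
O(g, l) = 2 + l
E = 18 (E = -3*(-6) = 18)
O(f(0), 2)*(17 + E) = (2 + 2)*(17 + 18) = 4*35 = 140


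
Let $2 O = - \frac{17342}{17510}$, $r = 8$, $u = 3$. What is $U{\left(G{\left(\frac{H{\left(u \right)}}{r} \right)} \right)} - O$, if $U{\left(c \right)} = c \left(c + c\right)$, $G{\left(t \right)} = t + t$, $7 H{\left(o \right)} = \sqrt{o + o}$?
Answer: $\frac{876023}{1715980} \approx 0.51051$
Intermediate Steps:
$H{\left(o \right)} = \frac{\sqrt{2} \sqrt{o}}{7}$ ($H{\left(o \right)} = \frac{\sqrt{o + o}}{7} = \frac{\sqrt{2 o}}{7} = \frac{\sqrt{2} \sqrt{o}}{7}$)
$G{\left(t \right)} = 2 t$
$U{\left(c \right)} = 2 c^{2}$ ($U{\left(c \right)} = c 2 c = 2 c^{2}$)
$O = - \frac{8671}{17510}$ ($O = \frac{\left(-17342\right) \frac{1}{17510}}{2} = \frac{1}{2} \left(- \frac{8671}{8755}\right) = - \frac{8671}{17510} \approx -0.4952$)
$U{\left(G{\left(\frac{H{\left(u \right)}}{r} \right)} \right)} - O = 2 \left(2 \frac{\frac{1}{7} \sqrt{2} \sqrt{3}}{8}\right)^{2} - - \frac{8671}{17510} = 2 \left(2 \frac{\sqrt{6}}{7} \cdot \frac{1}{8}\right)^{2} + \frac{8671}{17510} = 2 \left(2 \frac{\sqrt{6}}{56}\right)^{2} + \frac{8671}{17510} = 2 \left(\frac{\sqrt{6}}{28}\right)^{2} + \frac{8671}{17510} = 2 \cdot \frac{3}{392} + \frac{8671}{17510} = \frac{3}{196} + \frac{8671}{17510} = \frac{876023}{1715980}$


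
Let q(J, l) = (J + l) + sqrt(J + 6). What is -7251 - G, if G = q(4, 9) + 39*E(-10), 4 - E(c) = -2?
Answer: -7498 - sqrt(10) ≈ -7501.2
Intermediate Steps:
E(c) = 6 (E(c) = 4 - 1*(-2) = 4 + 2 = 6)
q(J, l) = J + l + sqrt(6 + J) (q(J, l) = (J + l) + sqrt(6 + J) = J + l + sqrt(6 + J))
G = 247 + sqrt(10) (G = (4 + 9 + sqrt(6 + 4)) + 39*6 = (4 + 9 + sqrt(10)) + 234 = (13 + sqrt(10)) + 234 = 247 + sqrt(10) ≈ 250.16)
-7251 - G = -7251 - (247 + sqrt(10)) = -7251 + (-247 - sqrt(10)) = -7498 - sqrt(10)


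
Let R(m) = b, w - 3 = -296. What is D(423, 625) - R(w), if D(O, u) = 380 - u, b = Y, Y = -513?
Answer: 268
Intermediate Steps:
w = -293 (w = 3 - 296 = -293)
b = -513
R(m) = -513
D(423, 625) - R(w) = (380 - 1*625) - 1*(-513) = (380 - 625) + 513 = -245 + 513 = 268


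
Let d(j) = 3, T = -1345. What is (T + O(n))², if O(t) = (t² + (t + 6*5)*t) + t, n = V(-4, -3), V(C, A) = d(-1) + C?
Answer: 1887876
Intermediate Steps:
V(C, A) = 3 + C
n = -1 (n = 3 - 4 = -1)
O(t) = t + t² + t*(30 + t) (O(t) = (t² + (t + 30)*t) + t = (t² + (30 + t)*t) + t = (t² + t*(30 + t)) + t = t + t² + t*(30 + t))
(T + O(n))² = (-1345 - (31 + 2*(-1)))² = (-1345 - (31 - 2))² = (-1345 - 1*29)² = (-1345 - 29)² = (-1374)² = 1887876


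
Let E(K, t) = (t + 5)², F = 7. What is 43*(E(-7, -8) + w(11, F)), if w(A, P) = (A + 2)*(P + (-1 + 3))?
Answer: 5418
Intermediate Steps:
E(K, t) = (5 + t)²
w(A, P) = (2 + A)*(2 + P) (w(A, P) = (2 + A)*(P + 2) = (2 + A)*(2 + P))
43*(E(-7, -8) + w(11, F)) = 43*((5 - 8)² + (4 + 2*11 + 2*7 + 11*7)) = 43*((-3)² + (4 + 22 + 14 + 77)) = 43*(9 + 117) = 43*126 = 5418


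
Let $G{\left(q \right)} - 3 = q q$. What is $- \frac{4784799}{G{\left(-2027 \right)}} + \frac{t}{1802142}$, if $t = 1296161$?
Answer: $- \frac{1648654530803}{3702259251972} \approx -0.44531$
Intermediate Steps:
$G{\left(q \right)} = 3 + q^{2}$ ($G{\left(q \right)} = 3 + q q = 3 + q^{2}$)
$- \frac{4784799}{G{\left(-2027 \right)}} + \frac{t}{1802142} = - \frac{4784799}{3 + \left(-2027\right)^{2}} + \frac{1296161}{1802142} = - \frac{4784799}{3 + 4108729} + 1296161 \cdot \frac{1}{1802142} = - \frac{4784799}{4108732} + \frac{1296161}{1802142} = - \frac{1648654530803}{3702259251972}$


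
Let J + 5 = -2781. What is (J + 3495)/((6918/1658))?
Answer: 587761/3459 ≈ 169.92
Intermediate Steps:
J = -2786 (J = -5 - 2781 = -2786)
(J + 3495)/((6918/1658)) = (-2786 + 3495)/((6918/1658)) = 709/((6918*(1/1658))) = 709/(3459/829) = 709*(829/3459) = 587761/3459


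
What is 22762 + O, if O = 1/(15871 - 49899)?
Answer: 774545335/34028 ≈ 22762.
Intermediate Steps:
O = -1/34028 (O = 1/(-34028) = -1/34028 ≈ -2.9388e-5)
22762 + O = 22762 - 1/34028 = 774545335/34028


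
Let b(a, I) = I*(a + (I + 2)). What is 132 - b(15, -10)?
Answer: 202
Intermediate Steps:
b(a, I) = I*(2 + I + a) (b(a, I) = I*(a + (2 + I)) = I*(2 + I + a))
132 - b(15, -10) = 132 - (-10)*(2 - 10 + 15) = 132 - (-10)*7 = 132 - 1*(-70) = 132 + 70 = 202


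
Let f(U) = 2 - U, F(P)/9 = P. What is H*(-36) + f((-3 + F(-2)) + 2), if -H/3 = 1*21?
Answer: 2289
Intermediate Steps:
F(P) = 9*P
H = -63 (H = -3*21 = -63)
H*(-36) + f((-3 + F(-2)) + 2) = -63*(-36) + (2 - ((-3 + 9*(-2)) + 2)) = 2268 + (2 - ((-3 - 18) + 2)) = 2268 + (2 - (-21 + 2)) = 2268 + (2 - 1*(-19)) = 2268 + (2 + 19) = 2268 + 21 = 2289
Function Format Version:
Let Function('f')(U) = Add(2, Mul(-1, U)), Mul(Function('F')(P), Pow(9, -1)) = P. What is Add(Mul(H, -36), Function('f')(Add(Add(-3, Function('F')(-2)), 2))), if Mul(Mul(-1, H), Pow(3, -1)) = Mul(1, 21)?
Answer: 2289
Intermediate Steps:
Function('F')(P) = Mul(9, P)
H = -63 (H = Mul(-3, Mul(1, 21)) = Mul(-3, 21) = -63)
Add(Mul(H, -36), Function('f')(Add(Add(-3, Function('F')(-2)), 2))) = Add(Mul(-63, -36), Add(2, Mul(-1, Add(Add(-3, Mul(9, -2)), 2)))) = Add(2268, Add(2, Mul(-1, Add(Add(-3, -18), 2)))) = Add(2268, Add(2, Mul(-1, Add(-21, 2)))) = Add(2268, Add(2, Mul(-1, -19))) = Add(2268, Add(2, 19)) = Add(2268, 21) = 2289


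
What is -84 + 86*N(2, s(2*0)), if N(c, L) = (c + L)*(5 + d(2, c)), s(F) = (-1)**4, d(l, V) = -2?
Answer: 690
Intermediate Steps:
s(F) = 1
N(c, L) = 3*L + 3*c (N(c, L) = (c + L)*(5 - 2) = (L + c)*3 = 3*L + 3*c)
-84 + 86*N(2, s(2*0)) = -84 + 86*(3*1 + 3*2) = -84 + 86*(3 + 6) = -84 + 86*9 = -84 + 774 = 690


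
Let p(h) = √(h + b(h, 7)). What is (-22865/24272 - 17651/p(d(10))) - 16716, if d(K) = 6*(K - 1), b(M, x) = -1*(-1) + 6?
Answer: -405753617/24272 - 17651*√61/61 ≈ -18977.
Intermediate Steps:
b(M, x) = 7 (b(M, x) = 1 + 6 = 7)
d(K) = -6 + 6*K (d(K) = 6*(-1 + K) = -6 + 6*K)
p(h) = √(7 + h) (p(h) = √(h + 7) = √(7 + h))
(-22865/24272 - 17651/p(d(10))) - 16716 = (-22865/24272 - 17651/√(7 + (-6 + 6*10))) - 16716 = (-22865*1/24272 - 17651/√(7 + (-6 + 60))) - 16716 = (-22865/24272 - 17651/√(7 + 54)) - 16716 = (-22865/24272 - 17651*√61/61) - 16716 = -405753617/24272 - 17651*√61/61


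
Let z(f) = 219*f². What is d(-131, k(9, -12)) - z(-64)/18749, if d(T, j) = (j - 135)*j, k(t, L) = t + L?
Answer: 6865062/18749 ≈ 366.16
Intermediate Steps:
k(t, L) = L + t
d(T, j) = j*(-135 + j) (d(T, j) = (-135 + j)*j = j*(-135 + j))
d(-131, k(9, -12)) - z(-64)/18749 = (-12 + 9)*(-135 + (-12 + 9)) - 219*(-64)²/18749 = -3*(-135 - 3) - 219*4096/18749 = -3*(-138) - 897024/18749 = 414 - 1*897024/18749 = 414 - 897024/18749 = 6865062/18749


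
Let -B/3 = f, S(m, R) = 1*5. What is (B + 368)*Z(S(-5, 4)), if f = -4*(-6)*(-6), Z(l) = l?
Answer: 4000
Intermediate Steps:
S(m, R) = 5
f = -144 (f = 24*(-6) = -144)
B = 432 (B = -3*(-144) = 432)
(B + 368)*Z(S(-5, 4)) = (432 + 368)*5 = 800*5 = 4000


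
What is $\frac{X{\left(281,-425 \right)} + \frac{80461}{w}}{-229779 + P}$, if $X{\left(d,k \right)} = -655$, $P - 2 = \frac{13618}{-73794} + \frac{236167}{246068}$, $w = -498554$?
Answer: $\frac{211825704653004834}{74290871780322620155} \approx 0.0028513$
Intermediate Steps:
$P = \frac{25196718779}{9079170996}$ ($P = 2 + \left(\frac{13618}{-73794} + \frac{236167}{246068}\right) = 2 + \left(13618 \left(- \frac{1}{73794}\right) + 236167 \cdot \frac{1}{246068}\right) = 2 + \left(- \frac{6809}{36897} + \frac{236167}{246068}\right) = 2 + \frac{7038376787}{9079170996} = \frac{25196718779}{9079170996} \approx 2.7752$)
$\frac{X{\left(281,-425 \right)} + \frac{80461}{w}}{-229779 + P} = \frac{-655 + \frac{80461}{-498554}}{-229779 + \frac{25196718779}{9079170996}} = \frac{-655 + 80461 \left(- \frac{1}{498554}\right)}{- \frac{2086177635571105}{9079170996}} = \left(-655 - \frac{80461}{498554}\right) \left(- \frac{9079170996}{2086177635571105}\right) = \left(- \frac{326633331}{498554}\right) \left(- \frac{9079170996}{2086177635571105}\right) = \frac{211825704653004834}{74290871780322620155}$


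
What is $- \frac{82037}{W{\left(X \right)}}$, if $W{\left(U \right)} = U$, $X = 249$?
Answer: $- \frac{82037}{249} \approx -329.47$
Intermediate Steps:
$- \frac{82037}{W{\left(X \right)}} = - \frac{82037}{249}$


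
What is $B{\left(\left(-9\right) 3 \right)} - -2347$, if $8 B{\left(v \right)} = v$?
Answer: $\frac{18749}{8} \approx 2343.6$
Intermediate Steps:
$B{\left(v \right)} = \frac{v}{8}$
$B{\left(\left(-9\right) 3 \right)} - -2347 = \frac{\left(-9\right) 3}{8} - -2347 = \frac{1}{8} \left(-27\right) + 2347 = - \frac{27}{8} + 2347 = \frac{18749}{8}$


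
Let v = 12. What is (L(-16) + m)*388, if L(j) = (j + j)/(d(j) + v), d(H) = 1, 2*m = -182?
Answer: -471420/13 ≈ -36263.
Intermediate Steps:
m = -91 (m = (½)*(-182) = -91)
L(j) = 2*j/13 (L(j) = (j + j)/(1 + 12) = (2*j)/13 = (2*j)*(1/13) = 2*j/13)
(L(-16) + m)*388 = ((2/13)*(-16) - 91)*388 = (-32/13 - 91)*388 = -1215/13*388 = -471420/13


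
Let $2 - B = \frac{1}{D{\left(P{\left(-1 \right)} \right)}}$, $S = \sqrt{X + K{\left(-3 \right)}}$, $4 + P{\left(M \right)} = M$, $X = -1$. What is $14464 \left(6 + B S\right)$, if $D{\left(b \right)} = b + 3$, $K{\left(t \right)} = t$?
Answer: $86784 + 72320 i \approx 86784.0 + 72320.0 i$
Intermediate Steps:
$P{\left(M \right)} = -4 + M$
$D{\left(b \right)} = 3 + b$
$S = 2 i$ ($S = \sqrt{-1 - 3} = \sqrt{-4} = 2 i \approx 2.0 i$)
$B = \frac{5}{2}$ ($B = 2 - \frac{1}{3 - 5} = 2 - \frac{1}{-2} = 2 - - \frac{1}{2} = 2 + \frac{1}{2} = \frac{5}{2} \approx 2.5$)
$14464 \left(6 + B S\right) = 14464 \left(6 + \frac{5 \cdot 2 i}{2}\right) = 14464 \left(6 + 5 i\right) = 86784 + 72320 i$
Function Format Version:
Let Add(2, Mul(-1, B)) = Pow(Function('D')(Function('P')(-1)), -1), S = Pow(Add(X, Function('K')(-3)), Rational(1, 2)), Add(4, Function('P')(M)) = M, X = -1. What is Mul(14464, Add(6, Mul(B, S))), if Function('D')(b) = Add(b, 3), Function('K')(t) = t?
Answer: Add(86784, Mul(72320, I)) ≈ Add(86784., Mul(72320., I))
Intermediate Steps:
Function('P')(M) = Add(-4, M)
Function('D')(b) = Add(3, b)
S = Mul(2, I) (S = Pow(Add(-1, -3), Rational(1, 2)) = Pow(-4, Rational(1, 2)) = Mul(2, I) ≈ Mul(2.0000, I))
B = Rational(5, 2) (B = Add(2, Mul(-1, Pow(Add(3, Add(-4, -1)), -1))) = Add(2, Mul(-1, Pow(Add(3, -5), -1))) = Add(2, Mul(-1, Pow(-2, -1))) = Add(2, Mul(-1, Rational(-1, 2))) = Add(2, Rational(1, 2)) = Rational(5, 2) ≈ 2.5000)
Mul(14464, Add(6, Mul(B, S))) = Mul(14464, Add(6, Mul(Rational(5, 2), Mul(2, I)))) = Mul(14464, Add(6, Mul(5, I))) = Add(86784, Mul(72320, I))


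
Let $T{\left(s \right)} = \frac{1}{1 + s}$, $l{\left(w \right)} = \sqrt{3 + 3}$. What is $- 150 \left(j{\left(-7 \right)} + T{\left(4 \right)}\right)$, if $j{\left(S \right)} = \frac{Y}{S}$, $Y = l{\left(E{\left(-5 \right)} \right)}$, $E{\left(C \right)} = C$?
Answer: $-30 + \frac{150 \sqrt{6}}{7} \approx 22.489$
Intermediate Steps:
$l{\left(w \right)} = \sqrt{6}$
$Y = \sqrt{6} \approx 2.4495$
$j{\left(S \right)} = \frac{\sqrt{6}}{S}$
$- 150 \left(j{\left(-7 \right)} + T{\left(4 \right)}\right) = - 150 \left(\frac{\sqrt{6}}{-7} + \frac{1}{1 + 4}\right) = - 150 \left(\sqrt{6} \left(- \frac{1}{7}\right) + \frac{1}{5}\right) = - 150 \left(- \frac{\sqrt{6}}{7} + \frac{1}{5}\right) = - 150 \left(\frac{1}{5} - \frac{\sqrt{6}}{7}\right) = -30 + \frac{150 \sqrt{6}}{7}$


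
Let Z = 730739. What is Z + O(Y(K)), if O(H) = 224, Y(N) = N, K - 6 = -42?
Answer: 730963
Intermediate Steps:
K = -36 (K = 6 - 42 = -36)
Z + O(Y(K)) = 730739 + 224 = 730963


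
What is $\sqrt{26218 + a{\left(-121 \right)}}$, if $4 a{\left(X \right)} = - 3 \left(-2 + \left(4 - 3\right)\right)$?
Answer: $\frac{5 \sqrt{4195}}{2} \approx 161.92$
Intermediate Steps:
$a{\left(X \right)} = \frac{3}{4}$ ($a{\left(X \right)} = \frac{\left(-3\right) \left(-2 + \left(4 - 3\right)\right)}{4} = \frac{\left(-3\right) \left(-2 + 1\right)}{4} = \frac{\left(-3\right) \left(-1\right)}{4} = \frac{1}{4} \cdot 3 = \frac{3}{4}$)
$\sqrt{26218 + a{\left(-121 \right)}} = \sqrt{26218 + \frac{3}{4}} = \sqrt{\frac{104875}{4}} = \frac{5 \sqrt{4195}}{2}$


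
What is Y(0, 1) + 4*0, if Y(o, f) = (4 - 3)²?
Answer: 1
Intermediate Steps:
Y(o, f) = 1 (Y(o, f) = 1² = 1)
Y(0, 1) + 4*0 = 1 + 4*0 = 1 + 0 = 1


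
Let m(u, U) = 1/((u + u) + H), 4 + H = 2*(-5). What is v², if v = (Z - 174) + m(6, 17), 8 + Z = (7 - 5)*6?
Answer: 116281/4 ≈ 29070.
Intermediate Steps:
H = -14 (H = -4 + 2*(-5) = -4 - 10 = -14)
m(u, U) = 1/(-14 + 2*u) (m(u, U) = 1/((u + u) - 14) = 1/(2*u - 14) = 1/(-14 + 2*u))
Z = 4 (Z = -8 + (7 - 5)*6 = -8 + 2*6 = -8 + 12 = 4)
v = -341/2 (v = (4 - 174) + 1/(2*(-7 + 6)) = -170 + (½)/(-1) = -170 + (½)*(-1) = -170 - ½ = -341/2 ≈ -170.50)
v² = (-341/2)² = 116281/4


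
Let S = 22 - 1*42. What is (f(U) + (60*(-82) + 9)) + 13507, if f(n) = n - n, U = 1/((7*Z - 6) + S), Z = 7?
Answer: 8596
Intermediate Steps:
S = -20 (S = 22 - 42 = -20)
U = 1/23 (U = 1/((7*7 - 6) - 20) = 1/((49 - 6) - 20) = 1/(43 - 20) = 1/23 ≈ 0.043478)
f(n) = 0
(f(U) + (60*(-82) + 9)) + 13507 = (0 + (60*(-82) + 9)) + 13507 = (0 + (-4920 + 9)) + 13507 = (0 - 4911) + 13507 = -4911 + 13507 = 8596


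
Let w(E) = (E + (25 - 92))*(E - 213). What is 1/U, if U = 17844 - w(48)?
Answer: 1/14709 ≈ 6.7986e-5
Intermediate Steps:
w(E) = (-213 + E)*(-67 + E) (w(E) = (E - 67)*(-213 + E) = (-67 + E)*(-213 + E) = (-213 + E)*(-67 + E))
U = 14709 (U = 17844 - (14271 + 48² - 280*48) = 17844 - (14271 + 2304 - 13440) = 17844 - 1*3135 = 17844 - 3135 = 14709)
1/U = 1/14709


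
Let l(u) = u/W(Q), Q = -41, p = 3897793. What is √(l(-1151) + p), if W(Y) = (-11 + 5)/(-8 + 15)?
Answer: √140368890/6 ≈ 1974.6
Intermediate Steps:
W(Y) = -6/7
l(u) = -7*u/6 (l(u) = u/(-6/7) = u*(-7/6) = -7*u/6)
√(l(-1151) + p) = √(-7/6*(-1151) + 3897793) = √(8057/6 + 3897793) = √(23394815/6) = √140368890/6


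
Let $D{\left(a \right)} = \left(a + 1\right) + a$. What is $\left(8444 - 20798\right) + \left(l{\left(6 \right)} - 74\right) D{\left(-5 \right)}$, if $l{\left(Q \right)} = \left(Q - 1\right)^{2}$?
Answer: $-11913$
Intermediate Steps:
$l{\left(Q \right)} = \left(-1 + Q\right)^{2}$
$D{\left(a \right)} = 1 + 2 a$ ($D{\left(a \right)} = \left(1 + a\right) + a = 1 + 2 a$)
$\left(8444 - 20798\right) + \left(l{\left(6 \right)} - 74\right) D{\left(-5 \right)} = \left(8444 - 20798\right) + \left(\left(-1 + 6\right)^{2} - 74\right) \left(1 + 2 \left(-5\right)\right) = -12354 + \left(5^{2} - 74\right) \left(1 - 10\right) = -12354 + \left(25 - 74\right) \left(-9\right) = -12354 - -441 = -12354 + 441 = -11913$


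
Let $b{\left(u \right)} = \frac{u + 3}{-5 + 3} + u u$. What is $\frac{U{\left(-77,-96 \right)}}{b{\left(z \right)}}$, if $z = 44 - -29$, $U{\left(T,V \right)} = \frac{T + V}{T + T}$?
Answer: $\frac{173}{814814} \approx 0.00021232$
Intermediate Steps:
$U{\left(T,V \right)} = \frac{T + V}{2 T}$
$z = 73$ ($z = 44 + 29 = 73$)
$b{\left(u \right)} = - \frac{3}{2} + u^{2} - \frac{u}{2}$ ($b{\left(u \right)} = \frac{3 + u}{-2} + u^{2} = \left(3 + u\right) \left(- \frac{1}{2}\right) + u^{2} = \left(- \frac{3}{2} - \frac{u}{2}\right) + u^{2} = - \frac{3}{2} + u^{2} - \frac{u}{2}$)
$\frac{U{\left(-77,-96 \right)}}{b{\left(z \right)}} = \frac{\frac{1}{2} \frac{1}{-77} \left(-77 - 96\right)}{- \frac{3}{2} + 73^{2} - \frac{73}{2}} = \frac{\frac{1}{2} \left(- \frac{1}{77}\right) \left(-173\right)}{- \frac{3}{2} + 5329 - \frac{73}{2}} = \frac{173}{154 \cdot 5291} = \frac{173}{154} \cdot \frac{1}{5291} = \frac{173}{814814}$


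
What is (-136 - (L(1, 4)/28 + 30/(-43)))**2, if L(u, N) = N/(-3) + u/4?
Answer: 3819245495521/208744704 ≈ 18296.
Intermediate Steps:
L(u, N) = -N/3 + u/4 (L(u, N) = N*(-1/3) + u*(1/4) = -N/3 + u/4)
(-136 - (L(1, 4)/28 + 30/(-43)))**2 = (-136 - ((-1/3*4 + (1/4)*1)/28 + 30/(-43)))**2 = (-136 - ((-4/3 + 1/4)*(1/28) + 30*(-1/43)))**2 = (-136 - (-13/12*1/28 - 30/43))**2 = (-136 - (-13/336 - 30/43))**2 = (-136 - 1*(-10639/14448))**2 = (-136 + 10639/14448)**2 = (-1954289/14448)**2 = 3819245495521/208744704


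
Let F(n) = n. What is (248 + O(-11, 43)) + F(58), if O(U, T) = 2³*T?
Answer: 650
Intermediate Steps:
O(U, T) = 8*T
(248 + O(-11, 43)) + F(58) = (248 + 8*43) + 58 = (248 + 344) + 58 = 592 + 58 = 650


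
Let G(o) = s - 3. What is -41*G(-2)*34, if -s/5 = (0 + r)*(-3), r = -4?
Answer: 87822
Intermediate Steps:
s = -60 (s = -5*(0 - 4)*(-3) = -(-20)*(-3) = -5*12 = -60)
G(o) = -63 (G(o) = -60 - 3 = -63)
-41*G(-2)*34 = -41*(-63)*34 = 2583*34 = 87822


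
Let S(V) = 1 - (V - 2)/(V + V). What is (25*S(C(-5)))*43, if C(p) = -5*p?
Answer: 1161/2 ≈ 580.50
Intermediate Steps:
S(V) = 1 - (-2 + V)/(2*V)
(25*S(C(-5)))*43 = (25*((2 - 5*(-5))/(2*((-5*(-5))))))*43 = (25*((½)*(2 + 25)/25))*43 = (25*((½)*(1/25)*27))*43 = (25*(27/50))*43 = (27/2)*43 = 1161/2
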